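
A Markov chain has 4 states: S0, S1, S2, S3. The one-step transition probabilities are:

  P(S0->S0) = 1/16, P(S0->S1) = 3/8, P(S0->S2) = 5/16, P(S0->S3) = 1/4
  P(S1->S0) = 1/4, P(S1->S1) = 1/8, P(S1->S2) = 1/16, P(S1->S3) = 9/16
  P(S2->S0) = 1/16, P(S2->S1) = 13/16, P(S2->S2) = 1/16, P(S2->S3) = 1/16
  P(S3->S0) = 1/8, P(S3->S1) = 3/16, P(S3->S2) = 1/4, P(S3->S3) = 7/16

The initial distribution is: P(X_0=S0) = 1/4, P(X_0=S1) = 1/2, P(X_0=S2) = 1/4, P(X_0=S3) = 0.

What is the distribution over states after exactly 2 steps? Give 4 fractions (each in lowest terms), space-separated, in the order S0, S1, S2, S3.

Answer: 39/256 279/1024 173/1024 13/32

Derivation:
Propagating the distribution step by step (d_{t+1} = d_t * P):
d_0 = (S0=1/4, S1=1/2, S2=1/4, S3=0)
  d_1[S0] = 1/4*1/16 + 1/2*1/4 + 1/4*1/16 + 0*1/8 = 5/32
  d_1[S1] = 1/4*3/8 + 1/2*1/8 + 1/4*13/16 + 0*3/16 = 23/64
  d_1[S2] = 1/4*5/16 + 1/2*1/16 + 1/4*1/16 + 0*1/4 = 1/8
  d_1[S3] = 1/4*1/4 + 1/2*9/16 + 1/4*1/16 + 0*7/16 = 23/64
d_1 = (S0=5/32, S1=23/64, S2=1/8, S3=23/64)
  d_2[S0] = 5/32*1/16 + 23/64*1/4 + 1/8*1/16 + 23/64*1/8 = 39/256
  d_2[S1] = 5/32*3/8 + 23/64*1/8 + 1/8*13/16 + 23/64*3/16 = 279/1024
  d_2[S2] = 5/32*5/16 + 23/64*1/16 + 1/8*1/16 + 23/64*1/4 = 173/1024
  d_2[S3] = 5/32*1/4 + 23/64*9/16 + 1/8*1/16 + 23/64*7/16 = 13/32
d_2 = (S0=39/256, S1=279/1024, S2=173/1024, S3=13/32)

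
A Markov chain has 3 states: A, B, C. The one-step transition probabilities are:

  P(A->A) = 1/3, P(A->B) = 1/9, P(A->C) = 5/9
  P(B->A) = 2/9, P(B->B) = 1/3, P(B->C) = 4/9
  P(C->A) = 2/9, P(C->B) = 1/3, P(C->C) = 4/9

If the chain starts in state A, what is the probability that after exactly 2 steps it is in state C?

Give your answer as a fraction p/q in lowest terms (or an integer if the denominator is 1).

Computing P^2 by repeated multiplication:
P^1 =
  A: [1/3, 1/9, 5/9]
  B: [2/9, 1/3, 4/9]
  C: [2/9, 1/3, 4/9]
P^2 =
  A: [7/27, 7/27, 13/27]
  B: [20/81, 23/81, 38/81]
  C: [20/81, 23/81, 38/81]

(P^2)[A -> C] = 13/27

Answer: 13/27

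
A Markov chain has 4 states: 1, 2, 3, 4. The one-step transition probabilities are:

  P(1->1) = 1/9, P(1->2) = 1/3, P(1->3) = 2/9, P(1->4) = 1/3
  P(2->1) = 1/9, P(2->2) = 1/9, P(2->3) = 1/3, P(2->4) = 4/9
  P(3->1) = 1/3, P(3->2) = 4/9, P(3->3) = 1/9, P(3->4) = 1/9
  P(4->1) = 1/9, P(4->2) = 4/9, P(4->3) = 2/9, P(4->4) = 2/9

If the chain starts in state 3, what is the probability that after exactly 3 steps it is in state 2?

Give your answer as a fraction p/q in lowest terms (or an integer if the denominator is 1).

Computing P^3 by repeated multiplication:
P^1 =
  1: [1/9, 1/3, 2/9, 1/3]
  2: [1/9, 1/9, 1/3, 4/9]
  3: [1/3, 4/9, 1/9, 1/9]
  4: [1/9, 4/9, 2/9, 2/9]
P^2 =
  1: [13/81, 26/81, 19/81, 23/81]
  2: [5/27, 32/81, 16/81, 2/9]
  3: [11/81, 7/27, 7/27, 28/81]
  4: [13/81, 23/81, 20/81, 25/81]
P^3 =
  1: [119/729, 233/729, 169/729, 208/729]
  2: [113/729, 71/243, 178/729, 25/81]
  3: [41/243, 250/729, 2/9, 194/729]
  4: [121/729, 242/729, 55/243, 67/243]

(P^3)[3 -> 2] = 250/729

Answer: 250/729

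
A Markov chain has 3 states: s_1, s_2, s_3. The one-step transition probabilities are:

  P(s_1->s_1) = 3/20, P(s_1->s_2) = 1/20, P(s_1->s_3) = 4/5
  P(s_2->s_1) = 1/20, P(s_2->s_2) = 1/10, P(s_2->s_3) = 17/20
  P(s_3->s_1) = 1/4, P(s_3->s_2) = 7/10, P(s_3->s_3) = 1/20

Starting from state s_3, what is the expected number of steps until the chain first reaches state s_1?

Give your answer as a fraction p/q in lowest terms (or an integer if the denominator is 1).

Let h_i = expected steps to first reach s_1 from state i.
Boundary: h_s_1 = 0.
First-step equations for the other states:
  h_s_2 = 1 + 1/20*h_s_1 + 1/10*h_s_2 + 17/20*h_s_3
  h_s_3 = 1 + 1/4*h_s_1 + 7/10*h_s_2 + 1/20*h_s_3

Substituting h_s_1 = 0 and rearranging gives the linear system (I - Q) h = 1:
  [9/10, -17/20] . (h_s_2, h_s_3) = 1
  [-7/10, 19/20] . (h_s_2, h_s_3) = 1

Solving yields:
  h_s_2 = 90/13
  h_s_3 = 80/13

Starting state is s_3, so the expected hitting time is h_s_3 = 80/13.

Answer: 80/13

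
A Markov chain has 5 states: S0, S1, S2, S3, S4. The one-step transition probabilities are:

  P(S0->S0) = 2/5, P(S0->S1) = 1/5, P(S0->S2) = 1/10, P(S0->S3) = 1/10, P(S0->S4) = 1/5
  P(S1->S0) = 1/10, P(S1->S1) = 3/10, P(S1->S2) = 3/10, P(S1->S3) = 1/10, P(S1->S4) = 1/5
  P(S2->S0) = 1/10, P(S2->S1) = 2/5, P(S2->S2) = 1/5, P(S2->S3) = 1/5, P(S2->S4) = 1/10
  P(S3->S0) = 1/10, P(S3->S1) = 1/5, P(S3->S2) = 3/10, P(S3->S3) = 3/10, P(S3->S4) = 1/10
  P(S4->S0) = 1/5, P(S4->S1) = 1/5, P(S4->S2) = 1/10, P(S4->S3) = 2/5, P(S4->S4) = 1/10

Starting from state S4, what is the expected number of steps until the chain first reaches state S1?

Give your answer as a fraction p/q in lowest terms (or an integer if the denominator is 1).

Answer: 3955/928

Derivation:
Let h_i = expected steps to first reach S1 from state i.
Boundary: h_S1 = 0.
First-step equations for the other states:
  h_S0 = 1 + 2/5*h_S0 + 1/5*h_S1 + 1/10*h_S2 + 1/10*h_S3 + 1/5*h_S4
  h_S2 = 1 + 1/10*h_S0 + 2/5*h_S1 + 1/5*h_S2 + 1/5*h_S3 + 1/10*h_S4
  h_S3 = 1 + 1/10*h_S0 + 1/5*h_S1 + 3/10*h_S2 + 3/10*h_S3 + 1/10*h_S4
  h_S4 = 1 + 1/5*h_S0 + 1/5*h_S1 + 1/10*h_S2 + 2/5*h_S3 + 1/10*h_S4

Substituting h_S1 = 0 and rearranging gives the linear system (I - Q) h = 1:
  [3/5, -1/10, -1/10, -1/5] . (h_S0, h_S2, h_S3, h_S4) = 1
  [-1/10, 4/5, -1/5, -1/10] . (h_S0, h_S2, h_S3, h_S4) = 1
  [-1/10, -3/10, 7/10, -1/10] . (h_S0, h_S2, h_S3, h_S4) = 1
  [-1/5, -1/10, -2/5, 9/10] . (h_S0, h_S2, h_S3, h_S4) = 1

Solving yields:
  h_S0 = 4015/928
  h_S2 = 3105/928
  h_S3 = 3795/928
  h_S4 = 3955/928

Starting state is S4, so the expected hitting time is h_S4 = 3955/928.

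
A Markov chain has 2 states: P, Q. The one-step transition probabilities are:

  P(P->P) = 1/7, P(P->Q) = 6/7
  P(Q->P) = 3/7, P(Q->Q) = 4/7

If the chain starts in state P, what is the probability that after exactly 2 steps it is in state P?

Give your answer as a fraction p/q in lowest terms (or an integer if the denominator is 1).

Computing P^2 by repeated multiplication:
P^1 =
  P: [1/7, 6/7]
  Q: [3/7, 4/7]
P^2 =
  P: [19/49, 30/49]
  Q: [15/49, 34/49]

(P^2)[P -> P] = 19/49

Answer: 19/49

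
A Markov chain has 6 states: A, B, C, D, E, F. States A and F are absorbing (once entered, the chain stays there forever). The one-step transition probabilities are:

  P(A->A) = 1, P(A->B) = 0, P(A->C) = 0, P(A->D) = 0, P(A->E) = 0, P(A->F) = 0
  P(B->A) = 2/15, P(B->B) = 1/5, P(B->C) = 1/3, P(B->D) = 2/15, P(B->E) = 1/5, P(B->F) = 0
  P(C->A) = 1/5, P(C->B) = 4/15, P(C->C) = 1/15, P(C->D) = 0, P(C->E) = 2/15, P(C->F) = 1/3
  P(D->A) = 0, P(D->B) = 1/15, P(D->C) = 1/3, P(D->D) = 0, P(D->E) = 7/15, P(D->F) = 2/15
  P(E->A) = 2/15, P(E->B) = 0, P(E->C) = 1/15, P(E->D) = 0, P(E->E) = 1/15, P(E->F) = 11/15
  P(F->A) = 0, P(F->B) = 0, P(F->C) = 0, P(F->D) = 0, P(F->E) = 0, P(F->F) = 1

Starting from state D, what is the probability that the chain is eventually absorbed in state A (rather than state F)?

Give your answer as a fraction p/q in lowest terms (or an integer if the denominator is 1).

Let a_i = P(absorbed in A | start in state i).
Boundary conditions: a_A = 1, a_F = 0.
For each transient state i, a_i = sum_j P(i->j) * a_j:
  a_B = 2/15*a_A + 1/5*a_B + 1/3*a_C + 2/15*a_D + 1/5*a_E + 0*a_F
  a_C = 1/5*a_A + 4/15*a_B + 1/15*a_C + 0*a_D + 2/15*a_E + 1/3*a_F
  a_D = 0*a_A + 1/15*a_B + 1/3*a_C + 0*a_D + 7/15*a_E + 2/15*a_F
  a_E = 2/15*a_A + 0*a_B + 1/15*a_C + 0*a_D + 1/15*a_E + 11/15*a_F

Substituting a_A = 1 and a_F = 0, rearrange to (I - Q) a = r where r[i] = P(i -> A):
  [4/5, -1/3, -2/15, -1/5] . (a_B, a_C, a_D, a_E) = 2/15
  [-4/15, 14/15, 0, -2/15] . (a_B, a_C, a_D, a_E) = 1/5
  [-1/15, -1/3, 1, -7/15] . (a_B, a_C, a_D, a_E) = 0
  [0, -1/15, 0, 14/15] . (a_B, a_C, a_D, a_E) = 2/15

Solving yields:
  a_B = 11559/29536
  a_C = 2585/7384
  a_D = 6531/29536
  a_E = 2479/14768

Starting state is D, so the absorption probability is a_D = 6531/29536.

Answer: 6531/29536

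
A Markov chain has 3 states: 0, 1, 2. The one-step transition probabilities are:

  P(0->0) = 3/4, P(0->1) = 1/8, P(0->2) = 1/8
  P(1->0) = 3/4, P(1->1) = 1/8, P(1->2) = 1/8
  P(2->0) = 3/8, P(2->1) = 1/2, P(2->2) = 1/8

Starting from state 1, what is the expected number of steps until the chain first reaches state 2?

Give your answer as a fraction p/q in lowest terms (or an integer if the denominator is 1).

Answer: 8

Derivation:
Let h_i = expected steps to first reach 2 from state i.
Boundary: h_2 = 0.
First-step equations for the other states:
  h_0 = 1 + 3/4*h_0 + 1/8*h_1 + 1/8*h_2
  h_1 = 1 + 3/4*h_0 + 1/8*h_1 + 1/8*h_2

Substituting h_2 = 0 and rearranging gives the linear system (I - Q) h = 1:
  [1/4, -1/8] . (h_0, h_1) = 1
  [-3/4, 7/8] . (h_0, h_1) = 1

Solving yields:
  h_0 = 8
  h_1 = 8

Starting state is 1, so the expected hitting time is h_1 = 8.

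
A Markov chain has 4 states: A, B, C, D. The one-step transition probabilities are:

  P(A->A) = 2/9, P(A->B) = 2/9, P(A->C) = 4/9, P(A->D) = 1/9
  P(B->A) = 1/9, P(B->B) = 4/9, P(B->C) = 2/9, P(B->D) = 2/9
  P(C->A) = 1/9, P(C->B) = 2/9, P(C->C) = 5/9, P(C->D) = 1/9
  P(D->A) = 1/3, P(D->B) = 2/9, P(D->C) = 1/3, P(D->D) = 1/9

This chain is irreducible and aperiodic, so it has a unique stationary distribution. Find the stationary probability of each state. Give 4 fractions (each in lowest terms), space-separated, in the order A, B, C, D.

Answer: 9/56 2/7 23/56 1/7

Derivation:
The stationary distribution satisfies pi = pi * P, i.e.:
  pi_A = 2/9*pi_A + 1/9*pi_B + 1/9*pi_C + 1/3*pi_D
  pi_B = 2/9*pi_A + 4/9*pi_B + 2/9*pi_C + 2/9*pi_D
  pi_C = 4/9*pi_A + 2/9*pi_B + 5/9*pi_C + 1/3*pi_D
  pi_D = 1/9*pi_A + 2/9*pi_B + 1/9*pi_C + 1/9*pi_D
with normalization: pi_A + pi_B + pi_C + pi_D = 1.

Using the first 3 balance equations plus normalization, the linear system A*pi = b is:
  [-7/9, 1/9, 1/9, 1/3] . pi = 0
  [2/9, -5/9, 2/9, 2/9] . pi = 0
  [4/9, 2/9, -4/9, 1/3] . pi = 0
  [1, 1, 1, 1] . pi = 1

Solving yields:
  pi_A = 9/56
  pi_B = 2/7
  pi_C = 23/56
  pi_D = 1/7

Verification (pi * P):
  9/56*2/9 + 2/7*1/9 + 23/56*1/9 + 1/7*1/3 = 9/56 = pi_A  (ok)
  9/56*2/9 + 2/7*4/9 + 23/56*2/9 + 1/7*2/9 = 2/7 = pi_B  (ok)
  9/56*4/9 + 2/7*2/9 + 23/56*5/9 + 1/7*1/3 = 23/56 = pi_C  (ok)
  9/56*1/9 + 2/7*2/9 + 23/56*1/9 + 1/7*1/9 = 1/7 = pi_D  (ok)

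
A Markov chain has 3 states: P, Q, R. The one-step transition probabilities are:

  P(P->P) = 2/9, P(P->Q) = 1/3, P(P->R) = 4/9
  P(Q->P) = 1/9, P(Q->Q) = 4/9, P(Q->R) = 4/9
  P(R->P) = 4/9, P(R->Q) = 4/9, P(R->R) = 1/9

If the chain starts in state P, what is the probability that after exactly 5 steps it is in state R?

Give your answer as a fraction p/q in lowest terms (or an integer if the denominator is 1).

Computing P^5 by repeated multiplication:
P^1 =
  P: [2/9, 1/3, 4/9]
  Q: [1/9, 4/9, 4/9]
  R: [4/9, 4/9, 1/9]
P^2 =
  P: [23/81, 34/81, 8/27]
  Q: [22/81, 35/81, 8/27]
  R: [16/81, 32/81, 11/27]
P^3 =
  P: [176/729, 301/729, 28/81]
  Q: [175/729, 302/729, 28/81]
  R: [196/729, 308/729, 25/81]
P^4 =
  P: [1661/6561, 2740/6561, 80/243]
  Q: [1660/6561, 2741/6561, 80/243]
  R: [1600/6561, 2720/6561, 83/243]
P^5 =
  P: [14702/59049, 24583/59049, 244/729]
  Q: [14701/59049, 24584/59049, 244/729]
  R: [14884/59049, 24644/59049, 241/729]

(P^5)[P -> R] = 244/729

Answer: 244/729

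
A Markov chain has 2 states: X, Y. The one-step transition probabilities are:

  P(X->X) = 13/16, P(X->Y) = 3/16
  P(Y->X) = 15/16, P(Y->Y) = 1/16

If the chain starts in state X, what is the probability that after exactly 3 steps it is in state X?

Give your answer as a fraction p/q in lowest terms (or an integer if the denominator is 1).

Computing P^3 by repeated multiplication:
P^1 =
  X: [13/16, 3/16]
  Y: [15/16, 1/16]
P^2 =
  X: [107/128, 21/128]
  Y: [105/128, 23/128]
P^3 =
  X: [853/1024, 171/1024]
  Y: [855/1024, 169/1024]

(P^3)[X -> X] = 853/1024

Answer: 853/1024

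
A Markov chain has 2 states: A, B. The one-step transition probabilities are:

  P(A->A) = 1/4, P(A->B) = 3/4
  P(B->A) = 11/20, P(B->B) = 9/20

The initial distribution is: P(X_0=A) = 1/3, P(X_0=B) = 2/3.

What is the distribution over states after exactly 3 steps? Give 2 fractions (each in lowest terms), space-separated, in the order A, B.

Answer: 851/2000 1149/2000

Derivation:
Propagating the distribution step by step (d_{t+1} = d_t * P):
d_0 = (A=1/3, B=2/3)
  d_1[A] = 1/3*1/4 + 2/3*11/20 = 9/20
  d_1[B] = 1/3*3/4 + 2/3*9/20 = 11/20
d_1 = (A=9/20, B=11/20)
  d_2[A] = 9/20*1/4 + 11/20*11/20 = 83/200
  d_2[B] = 9/20*3/4 + 11/20*9/20 = 117/200
d_2 = (A=83/200, B=117/200)
  d_3[A] = 83/200*1/4 + 117/200*11/20 = 851/2000
  d_3[B] = 83/200*3/4 + 117/200*9/20 = 1149/2000
d_3 = (A=851/2000, B=1149/2000)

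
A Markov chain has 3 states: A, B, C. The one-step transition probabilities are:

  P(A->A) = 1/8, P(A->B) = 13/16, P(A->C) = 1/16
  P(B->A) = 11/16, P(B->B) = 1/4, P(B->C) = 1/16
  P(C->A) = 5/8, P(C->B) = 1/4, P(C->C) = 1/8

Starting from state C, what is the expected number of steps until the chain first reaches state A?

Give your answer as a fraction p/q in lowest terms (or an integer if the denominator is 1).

Answer: 64/41

Derivation:
Let h_i = expected steps to first reach A from state i.
Boundary: h_A = 0.
First-step equations for the other states:
  h_B = 1 + 11/16*h_A + 1/4*h_B + 1/16*h_C
  h_C = 1 + 5/8*h_A + 1/4*h_B + 1/8*h_C

Substituting h_A = 0 and rearranging gives the linear system (I - Q) h = 1:
  [3/4, -1/16] . (h_B, h_C) = 1
  [-1/4, 7/8] . (h_B, h_C) = 1

Solving yields:
  h_B = 60/41
  h_C = 64/41

Starting state is C, so the expected hitting time is h_C = 64/41.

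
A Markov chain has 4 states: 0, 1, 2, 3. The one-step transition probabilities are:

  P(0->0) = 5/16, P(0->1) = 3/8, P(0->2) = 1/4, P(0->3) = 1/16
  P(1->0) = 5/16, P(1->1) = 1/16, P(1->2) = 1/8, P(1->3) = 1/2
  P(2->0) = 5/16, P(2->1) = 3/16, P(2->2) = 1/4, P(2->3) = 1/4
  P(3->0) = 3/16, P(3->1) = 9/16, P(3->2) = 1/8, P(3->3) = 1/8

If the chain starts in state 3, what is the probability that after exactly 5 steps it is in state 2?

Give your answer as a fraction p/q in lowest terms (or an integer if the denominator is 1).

Computing P^5 by repeated multiplication:
P^1 =
  0: [5/16, 3/8, 1/4, 1/16]
  1: [5/16, 1/16, 1/8, 1/2]
  2: [5/16, 3/16, 1/4, 1/4]
  3: [3/16, 9/16, 1/8, 1/8]
P^2 =
  0: [39/128, 57/256, 25/128, 71/256]
  1: [1/4, 109/256, 23/128, 37/256]
  2: [9/32, 81/256, 25/128, 53/256]
  3: [19/64, 51/256, 21/128, 87/256]
P^3 =
  0: [569/2048, 657/2048, 3/16, 219/1024]
  1: [603/2048, 241/1024, 183/1024, 597/2048]
  2: [587/2048, 285/1024, 189/1024, 513/2048]
  3: [553/2048, 177/512, 187/1024, 413/2048]
P^4 =
  0: [2341/8192, 9165/32768, 3001/16384, 8237/32768]
  1: [4523/16384, 10571/32768, 3017/16384, 7117/32768]
  2: [4607/16384, 9843/32768, 3013/16384, 7685/32768]
  3: [4707/16384, 8865/32768, 2975/16384, 8539/32768]
P^5 =
  0: [73683/262144, 9843/32768, 24067/131072, 61583/262144]
  1: [74803/262144, 73501/262144, 5981/32768, 8249/32768]
  2: [74235/262144, 76185/262144, 6001/32768, 15929/65536]
  3: [73381/262144, 80025/262144, 12033/65536, 30303/131072]

(P^5)[3 -> 2] = 12033/65536

Answer: 12033/65536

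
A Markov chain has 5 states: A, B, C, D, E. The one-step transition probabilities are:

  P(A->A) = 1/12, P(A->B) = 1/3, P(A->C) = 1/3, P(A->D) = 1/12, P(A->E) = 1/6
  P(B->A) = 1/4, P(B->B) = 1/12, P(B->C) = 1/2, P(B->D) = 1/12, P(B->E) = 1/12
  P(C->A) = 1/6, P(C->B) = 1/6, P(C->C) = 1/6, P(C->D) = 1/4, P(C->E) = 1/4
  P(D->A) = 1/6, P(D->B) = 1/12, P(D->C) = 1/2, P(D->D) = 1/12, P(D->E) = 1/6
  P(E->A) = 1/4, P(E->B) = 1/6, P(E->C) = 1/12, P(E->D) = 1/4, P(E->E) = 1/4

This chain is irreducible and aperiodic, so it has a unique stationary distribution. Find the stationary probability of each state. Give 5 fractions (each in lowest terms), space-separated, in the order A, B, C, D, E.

Answer: 145/798 45/266 233/798 131/798 11/57

Derivation:
The stationary distribution satisfies pi = pi * P, i.e.:
  pi_A = 1/12*pi_A + 1/4*pi_B + 1/6*pi_C + 1/6*pi_D + 1/4*pi_E
  pi_B = 1/3*pi_A + 1/12*pi_B + 1/6*pi_C + 1/12*pi_D + 1/6*pi_E
  pi_C = 1/3*pi_A + 1/2*pi_B + 1/6*pi_C + 1/2*pi_D + 1/12*pi_E
  pi_D = 1/12*pi_A + 1/12*pi_B + 1/4*pi_C + 1/12*pi_D + 1/4*pi_E
  pi_E = 1/6*pi_A + 1/12*pi_B + 1/4*pi_C + 1/6*pi_D + 1/4*pi_E
with normalization: pi_A + pi_B + pi_C + pi_D + pi_E = 1.

Using the first 4 balance equations plus normalization, the linear system A*pi = b is:
  [-11/12, 1/4, 1/6, 1/6, 1/4] . pi = 0
  [1/3, -11/12, 1/6, 1/12, 1/6] . pi = 0
  [1/3, 1/2, -5/6, 1/2, 1/12] . pi = 0
  [1/12, 1/12, 1/4, -11/12, 1/4] . pi = 0
  [1, 1, 1, 1, 1] . pi = 1

Solving yields:
  pi_A = 145/798
  pi_B = 45/266
  pi_C = 233/798
  pi_D = 131/798
  pi_E = 11/57

Verification (pi * P):
  145/798*1/12 + 45/266*1/4 + 233/798*1/6 + 131/798*1/6 + 11/57*1/4 = 145/798 = pi_A  (ok)
  145/798*1/3 + 45/266*1/12 + 233/798*1/6 + 131/798*1/12 + 11/57*1/6 = 45/266 = pi_B  (ok)
  145/798*1/3 + 45/266*1/2 + 233/798*1/6 + 131/798*1/2 + 11/57*1/12 = 233/798 = pi_C  (ok)
  145/798*1/12 + 45/266*1/12 + 233/798*1/4 + 131/798*1/12 + 11/57*1/4 = 131/798 = pi_D  (ok)
  145/798*1/6 + 45/266*1/12 + 233/798*1/4 + 131/798*1/6 + 11/57*1/4 = 11/57 = pi_E  (ok)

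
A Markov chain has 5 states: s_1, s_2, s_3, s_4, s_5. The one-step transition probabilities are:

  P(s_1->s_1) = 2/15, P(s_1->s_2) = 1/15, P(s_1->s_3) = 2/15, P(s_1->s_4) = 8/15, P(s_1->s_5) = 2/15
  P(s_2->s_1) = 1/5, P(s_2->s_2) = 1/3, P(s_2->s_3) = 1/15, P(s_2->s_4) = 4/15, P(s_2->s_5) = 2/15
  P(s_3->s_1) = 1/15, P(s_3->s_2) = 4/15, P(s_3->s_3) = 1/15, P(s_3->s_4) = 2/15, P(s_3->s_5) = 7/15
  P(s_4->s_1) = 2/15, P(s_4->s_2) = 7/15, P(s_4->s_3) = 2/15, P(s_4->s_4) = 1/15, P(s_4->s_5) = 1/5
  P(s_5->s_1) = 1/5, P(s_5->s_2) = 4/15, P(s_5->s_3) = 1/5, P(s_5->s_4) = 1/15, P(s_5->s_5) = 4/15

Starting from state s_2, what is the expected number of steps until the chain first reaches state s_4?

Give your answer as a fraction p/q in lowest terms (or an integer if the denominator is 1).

Let h_i = expected steps to first reach s_4 from state i.
Boundary: h_s_4 = 0.
First-step equations for the other states:
  h_s_1 = 1 + 2/15*h_s_1 + 1/15*h_s_2 + 2/15*h_s_3 + 8/15*h_s_4 + 2/15*h_s_5
  h_s_2 = 1 + 1/5*h_s_1 + 1/3*h_s_2 + 1/15*h_s_3 + 4/15*h_s_4 + 2/15*h_s_5
  h_s_3 = 1 + 1/15*h_s_1 + 4/15*h_s_2 + 1/15*h_s_3 + 2/15*h_s_4 + 7/15*h_s_5
  h_s_5 = 1 + 1/5*h_s_1 + 4/15*h_s_2 + 1/5*h_s_3 + 1/15*h_s_4 + 4/15*h_s_5

Substituting h_s_4 = 0 and rearranging gives the linear system (I - Q) h = 1:
  [13/15, -1/15, -2/15, -2/15] . (h_s_1, h_s_2, h_s_3, h_s_5) = 1
  [-1/5, 2/3, -1/15, -2/15] . (h_s_1, h_s_2, h_s_3, h_s_5) = 1
  [-1/15, -4/15, 14/15, -7/15] . (h_s_1, h_s_2, h_s_3, h_s_5) = 1
  [-1/5, -4/15, -1/5, 11/15] . (h_s_1, h_s_2, h_s_3, h_s_5) = 1

Solving yields:
  h_s_1 = 34305/11669
  h_s_2 = 44790/11669
  h_s_3 = 56190/11669
  h_s_5 = 56880/11669

Starting state is s_2, so the expected hitting time is h_s_2 = 44790/11669.

Answer: 44790/11669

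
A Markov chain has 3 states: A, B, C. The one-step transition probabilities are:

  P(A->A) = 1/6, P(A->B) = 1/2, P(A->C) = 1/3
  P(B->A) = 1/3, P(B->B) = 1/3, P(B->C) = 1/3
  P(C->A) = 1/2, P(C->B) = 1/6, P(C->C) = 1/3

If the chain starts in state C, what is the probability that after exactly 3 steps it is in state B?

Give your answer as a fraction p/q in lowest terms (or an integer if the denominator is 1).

Answer: 71/216

Derivation:
Computing P^3 by repeated multiplication:
P^1 =
  A: [1/6, 1/2, 1/3]
  B: [1/3, 1/3, 1/3]
  C: [1/2, 1/6, 1/3]
P^2 =
  A: [13/36, 11/36, 1/3]
  B: [1/3, 1/3, 1/3]
  C: [11/36, 13/36, 1/3]
P^3 =
  A: [71/216, 73/216, 1/3]
  B: [1/3, 1/3, 1/3]
  C: [73/216, 71/216, 1/3]

(P^3)[C -> B] = 71/216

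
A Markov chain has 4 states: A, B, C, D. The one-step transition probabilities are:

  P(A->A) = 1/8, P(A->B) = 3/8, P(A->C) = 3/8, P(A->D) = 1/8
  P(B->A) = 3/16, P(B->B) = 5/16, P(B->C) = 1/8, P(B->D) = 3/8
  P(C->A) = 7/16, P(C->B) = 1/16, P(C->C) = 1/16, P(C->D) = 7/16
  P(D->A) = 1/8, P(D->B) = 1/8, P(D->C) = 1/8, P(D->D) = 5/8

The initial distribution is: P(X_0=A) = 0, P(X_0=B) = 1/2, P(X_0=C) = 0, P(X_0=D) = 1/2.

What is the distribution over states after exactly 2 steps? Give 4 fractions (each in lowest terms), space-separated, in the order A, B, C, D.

Propagating the distribution step by step (d_{t+1} = d_t * P):
d_0 = (A=0, B=1/2, C=0, D=1/2)
  d_1[A] = 0*1/8 + 1/2*3/16 + 0*7/16 + 1/2*1/8 = 5/32
  d_1[B] = 0*3/8 + 1/2*5/16 + 0*1/16 + 1/2*1/8 = 7/32
  d_1[C] = 0*3/8 + 1/2*1/8 + 0*1/16 + 1/2*1/8 = 1/8
  d_1[D] = 0*1/8 + 1/2*3/8 + 0*7/16 + 1/2*5/8 = 1/2
d_1 = (A=5/32, B=7/32, C=1/8, D=1/2)
  d_2[A] = 5/32*1/8 + 7/32*3/16 + 1/8*7/16 + 1/2*1/8 = 91/512
  d_2[B] = 5/32*3/8 + 7/32*5/16 + 1/8*1/16 + 1/2*1/8 = 101/512
  d_2[C] = 5/32*3/8 + 7/32*1/8 + 1/8*1/16 + 1/2*1/8 = 5/32
  d_2[D] = 5/32*1/8 + 7/32*3/8 + 1/8*7/16 + 1/2*5/8 = 15/32
d_2 = (A=91/512, B=101/512, C=5/32, D=15/32)

Answer: 91/512 101/512 5/32 15/32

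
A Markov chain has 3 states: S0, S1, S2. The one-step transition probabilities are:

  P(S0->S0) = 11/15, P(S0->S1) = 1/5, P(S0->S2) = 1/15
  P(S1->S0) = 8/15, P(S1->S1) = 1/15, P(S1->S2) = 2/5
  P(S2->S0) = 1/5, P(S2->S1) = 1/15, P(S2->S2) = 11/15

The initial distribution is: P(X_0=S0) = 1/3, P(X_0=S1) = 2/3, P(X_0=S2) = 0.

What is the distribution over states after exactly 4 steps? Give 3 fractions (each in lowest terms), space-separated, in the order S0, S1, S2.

Answer: 81734/151875 21181/151875 1088/3375

Derivation:
Propagating the distribution step by step (d_{t+1} = d_t * P):
d_0 = (S0=1/3, S1=2/3, S2=0)
  d_1[S0] = 1/3*11/15 + 2/3*8/15 + 0*1/5 = 3/5
  d_1[S1] = 1/3*1/5 + 2/3*1/15 + 0*1/15 = 1/9
  d_1[S2] = 1/3*1/15 + 2/3*2/5 + 0*11/15 = 13/45
d_1 = (S0=3/5, S1=1/9, S2=13/45)
  d_2[S0] = 3/5*11/15 + 1/9*8/15 + 13/45*1/5 = 376/675
  d_2[S1] = 3/5*1/5 + 1/9*1/15 + 13/45*1/15 = 11/75
  d_2[S2] = 3/5*1/15 + 1/9*2/5 + 13/45*11/15 = 8/27
d_2 = (S0=376/675, S1=11/75, S2=8/27)
  d_3[S0] = 376/675*11/15 + 11/75*8/15 + 8/27*1/5 = 5528/10125
  d_3[S1] = 376/675*1/5 + 11/75*1/15 + 8/27*1/15 = 1427/10125
  d_3[S2] = 376/675*1/15 + 11/75*2/5 + 8/27*11/15 = 634/2025
d_3 = (S0=5528/10125, S1=1427/10125, S2=634/2025)
  d_4[S0] = 5528/10125*11/15 + 1427/10125*8/15 + 634/2025*1/5 = 81734/151875
  d_4[S1] = 5528/10125*1/5 + 1427/10125*1/15 + 634/2025*1/15 = 21181/151875
  d_4[S2] = 5528/10125*1/15 + 1427/10125*2/5 + 634/2025*11/15 = 1088/3375
d_4 = (S0=81734/151875, S1=21181/151875, S2=1088/3375)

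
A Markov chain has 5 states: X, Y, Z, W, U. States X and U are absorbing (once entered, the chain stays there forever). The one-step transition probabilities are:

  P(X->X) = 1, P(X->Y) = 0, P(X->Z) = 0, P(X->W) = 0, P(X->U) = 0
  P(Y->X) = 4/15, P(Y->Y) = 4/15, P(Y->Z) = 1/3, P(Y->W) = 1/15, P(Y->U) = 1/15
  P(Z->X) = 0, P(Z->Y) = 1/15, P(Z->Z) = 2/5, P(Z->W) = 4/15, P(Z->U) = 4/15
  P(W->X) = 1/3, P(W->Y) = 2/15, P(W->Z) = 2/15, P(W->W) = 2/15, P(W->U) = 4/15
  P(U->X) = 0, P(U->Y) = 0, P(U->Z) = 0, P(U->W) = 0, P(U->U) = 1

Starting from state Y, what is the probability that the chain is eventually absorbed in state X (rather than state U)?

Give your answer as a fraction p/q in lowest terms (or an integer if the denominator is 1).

Answer: 581/1074

Derivation:
Let a_i = P(absorbed in X | start in state i).
Boundary conditions: a_X = 1, a_U = 0.
For each transient state i, a_i = sum_j P(i->j) * a_j:
  a_Y = 4/15*a_X + 4/15*a_Y + 1/3*a_Z + 1/15*a_W + 1/15*a_U
  a_Z = 0*a_X + 1/15*a_Y + 2/5*a_Z + 4/15*a_W + 4/15*a_U
  a_W = 1/3*a_X + 2/15*a_Y + 2/15*a_Z + 2/15*a_W + 4/15*a_U

Substituting a_X = 1 and a_U = 0, rearrange to (I - Q) a = r where r[i] = P(i -> X):
  [11/15, -1/3, -1/15] . (a_Y, a_Z, a_W) = 4/15
  [-1/15, 3/5, -4/15] . (a_Y, a_Z, a_W) = 0
  [-2/15, -2/15, 13/15] . (a_Y, a_Z, a_W) = 1/3

Solving yields:
  a_Y = 581/1074
  a_Z = 103/358
  a_W = 275/537

Starting state is Y, so the absorption probability is a_Y = 581/1074.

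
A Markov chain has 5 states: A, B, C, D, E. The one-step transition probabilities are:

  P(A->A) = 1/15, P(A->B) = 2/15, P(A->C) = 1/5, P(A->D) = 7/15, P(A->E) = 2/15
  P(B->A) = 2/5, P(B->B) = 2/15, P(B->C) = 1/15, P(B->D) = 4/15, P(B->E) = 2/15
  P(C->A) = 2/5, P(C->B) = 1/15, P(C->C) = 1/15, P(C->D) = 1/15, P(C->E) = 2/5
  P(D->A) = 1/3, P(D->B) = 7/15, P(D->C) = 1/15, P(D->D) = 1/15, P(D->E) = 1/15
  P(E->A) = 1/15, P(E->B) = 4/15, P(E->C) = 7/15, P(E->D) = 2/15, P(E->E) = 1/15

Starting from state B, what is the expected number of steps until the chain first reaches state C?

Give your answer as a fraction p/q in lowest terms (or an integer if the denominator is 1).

Let h_i = expected steps to first reach C from state i.
Boundary: h_C = 0.
First-step equations for the other states:
  h_A = 1 + 1/15*h_A + 2/15*h_B + 1/5*h_C + 7/15*h_D + 2/15*h_E
  h_B = 1 + 2/5*h_A + 2/15*h_B + 1/15*h_C + 4/15*h_D + 2/15*h_E
  h_D = 1 + 1/3*h_A + 7/15*h_B + 1/15*h_C + 1/15*h_D + 1/15*h_E
  h_E = 1 + 1/15*h_A + 4/15*h_B + 7/15*h_C + 2/15*h_D + 1/15*h_E

Substituting h_C = 0 and rearranging gives the linear system (I - Q) h = 1:
  [14/15, -2/15, -7/15, -2/15] . (h_A, h_B, h_D, h_E) = 1
  [-2/5, 13/15, -4/15, -2/15] . (h_A, h_B, h_D, h_E) = 1
  [-1/3, -7/15, 14/15, -1/15] . (h_A, h_B, h_D, h_E) = 1
  [-1/15, -4/15, -2/15, 14/15] . (h_A, h_B, h_D, h_E) = 1

Solving yields:
  h_A = 25995/4171
  h_B = 28765/4171
  h_D = 29475/4171
  h_E = 18755/4171

Starting state is B, so the expected hitting time is h_B = 28765/4171.

Answer: 28765/4171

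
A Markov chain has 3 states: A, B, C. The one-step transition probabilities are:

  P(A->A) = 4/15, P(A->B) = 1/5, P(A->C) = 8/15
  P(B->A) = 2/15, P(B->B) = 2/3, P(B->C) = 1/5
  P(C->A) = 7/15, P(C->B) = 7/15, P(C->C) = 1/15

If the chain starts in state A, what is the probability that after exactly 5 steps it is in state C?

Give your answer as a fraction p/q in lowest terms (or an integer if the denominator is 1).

Answer: 193418/759375

Derivation:
Computing P^5 by repeated multiplication:
P^1 =
  A: [4/15, 1/5, 8/15]
  B: [2/15, 2/3, 1/5]
  C: [7/15, 7/15, 1/15]
P^2 =
  A: [26/75, 98/225, 49/225]
  B: [49/225, 127/225, 49/225]
  C: [49/225, 98/225, 26/75]
P^3 =
  A: [851/3375, 173/375, 967/3375]
  B: [793/3375, 352/675, 274/1125]
  C: [938/3375, 1673/3375, 764/3375]
P^4 =
  A: [4429/16875, 24892/50625, 12446/50625]
  B: [12446/50625, 25733/50625, 12446/50625]
  C: [12446/50625, 24892/50625, 4429/16875]
P^5 =
  A: [190054/759375, 41767/84375, 193418/759375]
  B: [188372/759375, 76358/151875, 63071/253125]
  C: [192577/759375, 379267/759375, 187531/759375]

(P^5)[A -> C] = 193418/759375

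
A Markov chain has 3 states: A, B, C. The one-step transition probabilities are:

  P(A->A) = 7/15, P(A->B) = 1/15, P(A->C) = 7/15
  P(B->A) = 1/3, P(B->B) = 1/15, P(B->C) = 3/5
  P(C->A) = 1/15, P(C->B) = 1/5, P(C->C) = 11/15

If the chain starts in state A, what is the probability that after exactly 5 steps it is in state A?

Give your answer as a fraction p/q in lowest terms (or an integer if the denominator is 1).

Answer: 139091/759375

Derivation:
Computing P^5 by repeated multiplication:
P^1 =
  A: [7/15, 1/15, 7/15]
  B: [1/3, 1/15, 3/5]
  C: [1/15, 1/5, 11/15]
P^2 =
  A: [61/225, 29/225, 3/5]
  B: [49/225, 11/75, 143/225]
  C: [11/75, 37/225, 31/45]
P^3 =
  A: [707/3375, 11/75, 2173/3375]
  B: [217/1125, 511/3375, 2213/3375]
  C: [571/3375, 107/675, 2269/3375]
P^4 =
  A: [3199/16875, 7721/50625, 33307/50625]
  B: [373/2025, 7801/50625, 33499/50625]
  C: [8941/50625, 7913/50625, 11257/16875]
P^5 =
  A: [139091/759375, 117239/759375, 100609/151875]
  B: [137779/759375, 117623/759375, 55997/84375]
  C: [135923/759375, 39389/253125, 101057/151875]

(P^5)[A -> A] = 139091/759375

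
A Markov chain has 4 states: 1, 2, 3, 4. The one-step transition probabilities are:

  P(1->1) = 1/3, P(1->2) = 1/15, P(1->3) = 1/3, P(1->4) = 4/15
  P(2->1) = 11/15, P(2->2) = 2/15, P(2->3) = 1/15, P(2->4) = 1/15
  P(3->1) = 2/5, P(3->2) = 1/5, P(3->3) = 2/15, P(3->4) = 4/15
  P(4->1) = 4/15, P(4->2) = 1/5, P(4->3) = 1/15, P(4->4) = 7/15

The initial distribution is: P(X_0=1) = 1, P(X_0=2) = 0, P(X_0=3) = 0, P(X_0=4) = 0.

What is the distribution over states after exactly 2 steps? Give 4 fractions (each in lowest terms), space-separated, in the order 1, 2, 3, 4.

Answer: 82/225 34/225 8/45 23/75

Derivation:
Propagating the distribution step by step (d_{t+1} = d_t * P):
d_0 = (1=1, 2=0, 3=0, 4=0)
  d_1[1] = 1*1/3 + 0*11/15 + 0*2/5 + 0*4/15 = 1/3
  d_1[2] = 1*1/15 + 0*2/15 + 0*1/5 + 0*1/5 = 1/15
  d_1[3] = 1*1/3 + 0*1/15 + 0*2/15 + 0*1/15 = 1/3
  d_1[4] = 1*4/15 + 0*1/15 + 0*4/15 + 0*7/15 = 4/15
d_1 = (1=1/3, 2=1/15, 3=1/3, 4=4/15)
  d_2[1] = 1/3*1/3 + 1/15*11/15 + 1/3*2/5 + 4/15*4/15 = 82/225
  d_2[2] = 1/3*1/15 + 1/15*2/15 + 1/3*1/5 + 4/15*1/5 = 34/225
  d_2[3] = 1/3*1/3 + 1/15*1/15 + 1/3*2/15 + 4/15*1/15 = 8/45
  d_2[4] = 1/3*4/15 + 1/15*1/15 + 1/3*4/15 + 4/15*7/15 = 23/75
d_2 = (1=82/225, 2=34/225, 3=8/45, 4=23/75)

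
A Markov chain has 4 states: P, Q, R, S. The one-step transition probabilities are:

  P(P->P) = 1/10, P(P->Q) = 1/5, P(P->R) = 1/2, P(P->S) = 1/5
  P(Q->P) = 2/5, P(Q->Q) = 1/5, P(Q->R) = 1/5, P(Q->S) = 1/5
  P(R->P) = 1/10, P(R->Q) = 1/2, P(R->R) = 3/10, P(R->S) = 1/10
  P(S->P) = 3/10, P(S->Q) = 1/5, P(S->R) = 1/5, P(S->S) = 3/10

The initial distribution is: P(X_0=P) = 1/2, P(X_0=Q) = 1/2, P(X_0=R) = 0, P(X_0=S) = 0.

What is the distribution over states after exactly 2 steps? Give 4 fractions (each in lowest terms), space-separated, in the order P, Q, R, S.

Answer: 1/5 61/200 31/100 37/200

Derivation:
Propagating the distribution step by step (d_{t+1} = d_t * P):
d_0 = (P=1/2, Q=1/2, R=0, S=0)
  d_1[P] = 1/2*1/10 + 1/2*2/5 + 0*1/10 + 0*3/10 = 1/4
  d_1[Q] = 1/2*1/5 + 1/2*1/5 + 0*1/2 + 0*1/5 = 1/5
  d_1[R] = 1/2*1/2 + 1/2*1/5 + 0*3/10 + 0*1/5 = 7/20
  d_1[S] = 1/2*1/5 + 1/2*1/5 + 0*1/10 + 0*3/10 = 1/5
d_1 = (P=1/4, Q=1/5, R=7/20, S=1/5)
  d_2[P] = 1/4*1/10 + 1/5*2/5 + 7/20*1/10 + 1/5*3/10 = 1/5
  d_2[Q] = 1/4*1/5 + 1/5*1/5 + 7/20*1/2 + 1/5*1/5 = 61/200
  d_2[R] = 1/4*1/2 + 1/5*1/5 + 7/20*3/10 + 1/5*1/5 = 31/100
  d_2[S] = 1/4*1/5 + 1/5*1/5 + 7/20*1/10 + 1/5*3/10 = 37/200
d_2 = (P=1/5, Q=61/200, R=31/100, S=37/200)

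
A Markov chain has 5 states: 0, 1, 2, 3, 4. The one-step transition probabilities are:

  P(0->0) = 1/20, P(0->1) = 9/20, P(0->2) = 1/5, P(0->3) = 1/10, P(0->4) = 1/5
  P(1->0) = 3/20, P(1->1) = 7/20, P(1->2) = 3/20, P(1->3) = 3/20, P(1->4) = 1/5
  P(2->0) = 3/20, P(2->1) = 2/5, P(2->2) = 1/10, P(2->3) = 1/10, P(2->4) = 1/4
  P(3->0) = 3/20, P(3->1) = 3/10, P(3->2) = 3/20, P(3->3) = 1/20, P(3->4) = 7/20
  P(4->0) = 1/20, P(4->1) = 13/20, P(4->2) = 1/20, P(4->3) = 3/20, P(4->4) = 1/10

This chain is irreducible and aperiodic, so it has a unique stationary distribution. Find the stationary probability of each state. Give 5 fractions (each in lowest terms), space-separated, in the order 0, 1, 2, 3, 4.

The stationary distribution satisfies pi = pi * P, i.e.:
  pi_0 = 1/20*pi_0 + 3/20*pi_1 + 3/20*pi_2 + 3/20*pi_3 + 1/20*pi_4
  pi_1 = 9/20*pi_0 + 7/20*pi_1 + 2/5*pi_2 + 3/10*pi_3 + 13/20*pi_4
  pi_2 = 1/5*pi_0 + 3/20*pi_1 + 1/10*pi_2 + 3/20*pi_3 + 1/20*pi_4
  pi_3 = 1/10*pi_0 + 3/20*pi_1 + 1/10*pi_2 + 1/20*pi_3 + 3/20*pi_4
  pi_4 = 1/5*pi_0 + 1/5*pi_1 + 1/4*pi_2 + 7/20*pi_3 + 1/10*pi_4
with normalization: pi_0 + pi_1 + pi_2 + pi_3 + pi_4 = 1.

Using the first 4 balance equations plus normalization, the linear system A*pi = b is:
  [-19/20, 3/20, 3/20, 3/20, 1/20] . pi = 0
  [9/20, -13/20, 2/5, 3/10, 13/20] . pi = 0
  [1/5, 3/20, -9/10, 3/20, 1/20] . pi = 0
  [1/10, 3/20, 1/10, -19/20, 3/20] . pi = 0
  [1, 1, 1, 1, 1] . pi = 1

Solving yields:
  pi_0 = 13209/112178
  pi_1 = 47495/112178
  pi_2 = 14467/112178
  pi_3 = 14039/112178
  pi_4 = 1044/5099

Verification (pi * P):
  13209/112178*1/20 + 47495/112178*3/20 + 14467/112178*3/20 + 14039/112178*3/20 + 1044/5099*1/20 = 13209/112178 = pi_0  (ok)
  13209/112178*9/20 + 47495/112178*7/20 + 14467/112178*2/5 + 14039/112178*3/10 + 1044/5099*13/20 = 47495/112178 = pi_1  (ok)
  13209/112178*1/5 + 47495/112178*3/20 + 14467/112178*1/10 + 14039/112178*3/20 + 1044/5099*1/20 = 14467/112178 = pi_2  (ok)
  13209/112178*1/10 + 47495/112178*3/20 + 14467/112178*1/10 + 14039/112178*1/20 + 1044/5099*3/20 = 14039/112178 = pi_3  (ok)
  13209/112178*1/5 + 47495/112178*1/5 + 14467/112178*1/4 + 14039/112178*7/20 + 1044/5099*1/10 = 1044/5099 = pi_4  (ok)

Answer: 13209/112178 47495/112178 14467/112178 14039/112178 1044/5099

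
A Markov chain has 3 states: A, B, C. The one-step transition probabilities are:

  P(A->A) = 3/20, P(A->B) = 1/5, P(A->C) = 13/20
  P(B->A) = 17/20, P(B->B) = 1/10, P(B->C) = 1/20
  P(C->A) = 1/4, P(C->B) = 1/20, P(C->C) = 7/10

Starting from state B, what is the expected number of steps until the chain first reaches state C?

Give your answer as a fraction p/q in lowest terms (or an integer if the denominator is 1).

Let h_i = expected steps to first reach C from state i.
Boundary: h_C = 0.
First-step equations for the other states:
  h_A = 1 + 3/20*h_A + 1/5*h_B + 13/20*h_C
  h_B = 1 + 17/20*h_A + 1/10*h_B + 1/20*h_C

Substituting h_C = 0 and rearranging gives the linear system (I - Q) h = 1:
  [17/20, -1/5] . (h_A, h_B) = 1
  [-17/20, 9/10] . (h_A, h_B) = 1

Solving yields:
  h_A = 220/119
  h_B = 20/7

Starting state is B, so the expected hitting time is h_B = 20/7.

Answer: 20/7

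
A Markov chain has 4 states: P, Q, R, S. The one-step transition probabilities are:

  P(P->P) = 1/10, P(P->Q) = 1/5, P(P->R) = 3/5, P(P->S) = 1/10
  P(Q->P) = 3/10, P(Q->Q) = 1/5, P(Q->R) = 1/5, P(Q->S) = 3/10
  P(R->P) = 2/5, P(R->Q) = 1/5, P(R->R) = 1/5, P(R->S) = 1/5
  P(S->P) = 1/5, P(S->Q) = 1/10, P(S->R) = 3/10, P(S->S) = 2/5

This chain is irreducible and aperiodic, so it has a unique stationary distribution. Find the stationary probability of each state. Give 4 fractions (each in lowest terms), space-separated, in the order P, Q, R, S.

The stationary distribution satisfies pi = pi * P, i.e.:
  pi_P = 1/10*pi_P + 3/10*pi_Q + 2/5*pi_R + 1/5*pi_S
  pi_Q = 1/5*pi_P + 1/5*pi_Q + 1/5*pi_R + 1/10*pi_S
  pi_R = 3/5*pi_P + 1/5*pi_Q + 1/5*pi_R + 3/10*pi_S
  pi_S = 1/10*pi_P + 3/10*pi_Q + 1/5*pi_R + 2/5*pi_S
with normalization: pi_P + pi_Q + pi_R + pi_S = 1.

Using the first 3 balance equations plus normalization, the linear system A*pi = b is:
  [-9/10, 3/10, 2/5, 1/5] . pi = 0
  [1/5, -4/5, 1/5, 1/10] . pi = 0
  [3/5, 1/5, -4/5, 3/10] . pi = 0
  [1, 1, 1, 1] . pi = 1

Solving yields:
  pi_P = 133/517
  pi_Q = 91/517
  pi_R = 169/517
  pi_S = 124/517

Verification (pi * P):
  133/517*1/10 + 91/517*3/10 + 169/517*2/5 + 124/517*1/5 = 133/517 = pi_P  (ok)
  133/517*1/5 + 91/517*1/5 + 169/517*1/5 + 124/517*1/10 = 91/517 = pi_Q  (ok)
  133/517*3/5 + 91/517*1/5 + 169/517*1/5 + 124/517*3/10 = 169/517 = pi_R  (ok)
  133/517*1/10 + 91/517*3/10 + 169/517*1/5 + 124/517*2/5 = 124/517 = pi_S  (ok)

Answer: 133/517 91/517 169/517 124/517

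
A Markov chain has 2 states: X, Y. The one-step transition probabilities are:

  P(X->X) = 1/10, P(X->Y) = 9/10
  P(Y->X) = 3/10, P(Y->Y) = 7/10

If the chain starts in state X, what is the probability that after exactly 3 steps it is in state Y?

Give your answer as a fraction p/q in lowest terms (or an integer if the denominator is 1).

Computing P^3 by repeated multiplication:
P^1 =
  X: [1/10, 9/10]
  Y: [3/10, 7/10]
P^2 =
  X: [7/25, 18/25]
  Y: [6/25, 19/25]
P^3 =
  X: [61/250, 189/250]
  Y: [63/250, 187/250]

(P^3)[X -> Y] = 189/250

Answer: 189/250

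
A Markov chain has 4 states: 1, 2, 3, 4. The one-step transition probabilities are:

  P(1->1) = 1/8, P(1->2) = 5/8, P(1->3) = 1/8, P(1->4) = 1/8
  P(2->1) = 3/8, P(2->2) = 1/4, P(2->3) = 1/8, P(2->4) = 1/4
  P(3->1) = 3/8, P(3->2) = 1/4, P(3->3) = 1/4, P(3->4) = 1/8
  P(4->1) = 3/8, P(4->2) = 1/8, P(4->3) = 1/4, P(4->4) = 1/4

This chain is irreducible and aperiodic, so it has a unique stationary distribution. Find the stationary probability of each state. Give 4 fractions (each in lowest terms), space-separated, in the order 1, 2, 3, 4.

Answer: 3/10 193/570 97/570 109/570

Derivation:
The stationary distribution satisfies pi = pi * P, i.e.:
  pi_1 = 1/8*pi_1 + 3/8*pi_2 + 3/8*pi_3 + 3/8*pi_4
  pi_2 = 5/8*pi_1 + 1/4*pi_2 + 1/4*pi_3 + 1/8*pi_4
  pi_3 = 1/8*pi_1 + 1/8*pi_2 + 1/4*pi_3 + 1/4*pi_4
  pi_4 = 1/8*pi_1 + 1/4*pi_2 + 1/8*pi_3 + 1/4*pi_4
with normalization: pi_1 + pi_2 + pi_3 + pi_4 = 1.

Using the first 3 balance equations plus normalization, the linear system A*pi = b is:
  [-7/8, 3/8, 3/8, 3/8] . pi = 0
  [5/8, -3/4, 1/4, 1/8] . pi = 0
  [1/8, 1/8, -3/4, 1/4] . pi = 0
  [1, 1, 1, 1] . pi = 1

Solving yields:
  pi_1 = 3/10
  pi_2 = 193/570
  pi_3 = 97/570
  pi_4 = 109/570

Verification (pi * P):
  3/10*1/8 + 193/570*3/8 + 97/570*3/8 + 109/570*3/8 = 3/10 = pi_1  (ok)
  3/10*5/8 + 193/570*1/4 + 97/570*1/4 + 109/570*1/8 = 193/570 = pi_2  (ok)
  3/10*1/8 + 193/570*1/8 + 97/570*1/4 + 109/570*1/4 = 97/570 = pi_3  (ok)
  3/10*1/8 + 193/570*1/4 + 97/570*1/8 + 109/570*1/4 = 109/570 = pi_4  (ok)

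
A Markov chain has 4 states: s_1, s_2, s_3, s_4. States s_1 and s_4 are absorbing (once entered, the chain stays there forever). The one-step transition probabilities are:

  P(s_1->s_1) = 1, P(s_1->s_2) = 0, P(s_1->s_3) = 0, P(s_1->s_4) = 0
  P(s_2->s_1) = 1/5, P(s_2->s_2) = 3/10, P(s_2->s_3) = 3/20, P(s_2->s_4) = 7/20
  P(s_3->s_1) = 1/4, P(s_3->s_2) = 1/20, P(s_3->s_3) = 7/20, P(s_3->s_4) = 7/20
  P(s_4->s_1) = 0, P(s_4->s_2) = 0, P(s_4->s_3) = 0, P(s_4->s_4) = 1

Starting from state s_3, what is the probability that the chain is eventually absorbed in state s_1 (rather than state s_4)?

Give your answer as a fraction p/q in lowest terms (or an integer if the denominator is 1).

Let a_i = P(absorbed in s_1 | start in state i).
Boundary conditions: a_s_1 = 1, a_s_4 = 0.
For each transient state i, a_i = sum_j P(i->j) * a_j:
  a_s_2 = 1/5*a_s_1 + 3/10*a_s_2 + 3/20*a_s_3 + 7/20*a_s_4
  a_s_3 = 1/4*a_s_1 + 1/20*a_s_2 + 7/20*a_s_3 + 7/20*a_s_4

Substituting a_s_1 = 1 and a_s_4 = 0, rearrange to (I - Q) a = r where r[i] = P(i -> s_1):
  [7/10, -3/20] . (a_s_2, a_s_3) = 1/5
  [-1/20, 13/20] . (a_s_2, a_s_3) = 1/4

Solving yields:
  a_s_2 = 67/179
  a_s_3 = 74/179

Starting state is s_3, so the absorption probability is a_s_3 = 74/179.

Answer: 74/179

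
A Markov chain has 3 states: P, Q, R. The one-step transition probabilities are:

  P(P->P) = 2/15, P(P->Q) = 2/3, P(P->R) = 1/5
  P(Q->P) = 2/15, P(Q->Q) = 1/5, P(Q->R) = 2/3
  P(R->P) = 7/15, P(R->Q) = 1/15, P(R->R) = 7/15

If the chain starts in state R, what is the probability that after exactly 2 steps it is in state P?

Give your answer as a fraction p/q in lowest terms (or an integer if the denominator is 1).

Computing P^2 by repeated multiplication:
P^1 =
  P: [2/15, 2/3, 1/5]
  Q: [2/15, 1/5, 2/3]
  R: [7/15, 1/15, 7/15]
P^2 =
  P: [1/5, 53/225, 127/225]
  Q: [16/45, 13/75, 106/225]
  R: [13/45, 16/45, 16/45]

(P^2)[R -> P] = 13/45

Answer: 13/45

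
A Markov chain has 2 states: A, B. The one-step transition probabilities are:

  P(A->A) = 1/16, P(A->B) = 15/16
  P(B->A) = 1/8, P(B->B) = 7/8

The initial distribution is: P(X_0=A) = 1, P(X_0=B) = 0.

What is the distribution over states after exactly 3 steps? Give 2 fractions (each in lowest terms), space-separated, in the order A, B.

Propagating the distribution step by step (d_{t+1} = d_t * P):
d_0 = (A=1, B=0)
  d_1[A] = 1*1/16 + 0*1/8 = 1/16
  d_1[B] = 1*15/16 + 0*7/8 = 15/16
d_1 = (A=1/16, B=15/16)
  d_2[A] = 1/16*1/16 + 15/16*1/8 = 31/256
  d_2[B] = 1/16*15/16 + 15/16*7/8 = 225/256
d_2 = (A=31/256, B=225/256)
  d_3[A] = 31/256*1/16 + 225/256*1/8 = 481/4096
  d_3[B] = 31/256*15/16 + 225/256*7/8 = 3615/4096
d_3 = (A=481/4096, B=3615/4096)

Answer: 481/4096 3615/4096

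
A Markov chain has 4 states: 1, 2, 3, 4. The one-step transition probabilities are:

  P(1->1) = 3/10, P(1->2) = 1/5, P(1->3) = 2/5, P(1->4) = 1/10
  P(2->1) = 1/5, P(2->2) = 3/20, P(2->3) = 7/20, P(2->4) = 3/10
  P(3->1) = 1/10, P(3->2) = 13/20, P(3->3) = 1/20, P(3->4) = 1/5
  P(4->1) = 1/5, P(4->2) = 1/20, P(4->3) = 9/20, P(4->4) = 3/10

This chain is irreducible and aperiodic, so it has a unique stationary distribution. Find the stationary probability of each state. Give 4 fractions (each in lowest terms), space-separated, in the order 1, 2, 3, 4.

The stationary distribution satisfies pi = pi * P, i.e.:
  pi_1 = 3/10*pi_1 + 1/5*pi_2 + 1/10*pi_3 + 1/5*pi_4
  pi_2 = 1/5*pi_1 + 3/20*pi_2 + 13/20*pi_3 + 1/20*pi_4
  pi_3 = 2/5*pi_1 + 7/20*pi_2 + 1/20*pi_3 + 9/20*pi_4
  pi_4 = 1/10*pi_1 + 3/10*pi_2 + 1/5*pi_3 + 3/10*pi_4
with normalization: pi_1 + pi_2 + pi_3 + pi_4 = 1.

Using the first 3 balance equations plus normalization, the linear system A*pi = b is:
  [-7/10, 1/5, 1/10, 1/5] . pi = 0
  [1/5, -17/20, 13/20, 1/20] . pi = 0
  [2/5, 7/20, -19/20, 9/20] . pi = 0
  [1, 1, 1, 1] . pi = 1

Solving yields:
  pi_1 = 112/591
  pi_2 = 335/1182
  pi_3 = 58/197
  pi_4 = 275/1182

Verification (pi * P):
  112/591*3/10 + 335/1182*1/5 + 58/197*1/10 + 275/1182*1/5 = 112/591 = pi_1  (ok)
  112/591*1/5 + 335/1182*3/20 + 58/197*13/20 + 275/1182*1/20 = 335/1182 = pi_2  (ok)
  112/591*2/5 + 335/1182*7/20 + 58/197*1/20 + 275/1182*9/20 = 58/197 = pi_3  (ok)
  112/591*1/10 + 335/1182*3/10 + 58/197*1/5 + 275/1182*3/10 = 275/1182 = pi_4  (ok)

Answer: 112/591 335/1182 58/197 275/1182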